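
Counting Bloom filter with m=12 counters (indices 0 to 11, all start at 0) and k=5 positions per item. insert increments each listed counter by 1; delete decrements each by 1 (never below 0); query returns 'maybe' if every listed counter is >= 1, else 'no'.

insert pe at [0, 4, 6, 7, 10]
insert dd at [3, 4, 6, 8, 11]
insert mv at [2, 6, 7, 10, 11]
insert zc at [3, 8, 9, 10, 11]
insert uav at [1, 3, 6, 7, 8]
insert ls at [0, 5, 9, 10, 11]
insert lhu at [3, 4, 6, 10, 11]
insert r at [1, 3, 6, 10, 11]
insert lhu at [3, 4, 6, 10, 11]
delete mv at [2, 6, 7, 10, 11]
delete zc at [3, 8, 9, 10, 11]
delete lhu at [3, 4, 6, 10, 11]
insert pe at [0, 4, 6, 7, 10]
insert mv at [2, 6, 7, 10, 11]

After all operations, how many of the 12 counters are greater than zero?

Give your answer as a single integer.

Step 1: insert pe at [0, 4, 6, 7, 10] -> counters=[1,0,0,0,1,0,1,1,0,0,1,0]
Step 2: insert dd at [3, 4, 6, 8, 11] -> counters=[1,0,0,1,2,0,2,1,1,0,1,1]
Step 3: insert mv at [2, 6, 7, 10, 11] -> counters=[1,0,1,1,2,0,3,2,1,0,2,2]
Step 4: insert zc at [3, 8, 9, 10, 11] -> counters=[1,0,1,2,2,0,3,2,2,1,3,3]
Step 5: insert uav at [1, 3, 6, 7, 8] -> counters=[1,1,1,3,2,0,4,3,3,1,3,3]
Step 6: insert ls at [0, 5, 9, 10, 11] -> counters=[2,1,1,3,2,1,4,3,3,2,4,4]
Step 7: insert lhu at [3, 4, 6, 10, 11] -> counters=[2,1,1,4,3,1,5,3,3,2,5,5]
Step 8: insert r at [1, 3, 6, 10, 11] -> counters=[2,2,1,5,3,1,6,3,3,2,6,6]
Step 9: insert lhu at [3, 4, 6, 10, 11] -> counters=[2,2,1,6,4,1,7,3,3,2,7,7]
Step 10: delete mv at [2, 6, 7, 10, 11] -> counters=[2,2,0,6,4,1,6,2,3,2,6,6]
Step 11: delete zc at [3, 8, 9, 10, 11] -> counters=[2,2,0,5,4,1,6,2,2,1,5,5]
Step 12: delete lhu at [3, 4, 6, 10, 11] -> counters=[2,2,0,4,3,1,5,2,2,1,4,4]
Step 13: insert pe at [0, 4, 6, 7, 10] -> counters=[3,2,0,4,4,1,6,3,2,1,5,4]
Step 14: insert mv at [2, 6, 7, 10, 11] -> counters=[3,2,1,4,4,1,7,4,2,1,6,5]
Final counters=[3,2,1,4,4,1,7,4,2,1,6,5] -> 12 nonzero

Answer: 12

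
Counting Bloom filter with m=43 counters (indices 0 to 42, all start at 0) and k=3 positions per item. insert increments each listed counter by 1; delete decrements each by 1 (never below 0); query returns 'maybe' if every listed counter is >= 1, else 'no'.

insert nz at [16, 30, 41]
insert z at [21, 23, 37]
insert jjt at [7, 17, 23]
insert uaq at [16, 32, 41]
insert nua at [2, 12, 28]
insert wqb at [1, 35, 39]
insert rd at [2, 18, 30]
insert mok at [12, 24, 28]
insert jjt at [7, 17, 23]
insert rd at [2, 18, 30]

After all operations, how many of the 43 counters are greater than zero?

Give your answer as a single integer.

Answer: 17

Derivation:
Step 1: insert nz at [16, 30, 41] -> counters=[0,0,0,0,0,0,0,0,0,0,0,0,0,0,0,0,1,0,0,0,0,0,0,0,0,0,0,0,0,0,1,0,0,0,0,0,0,0,0,0,0,1,0]
Step 2: insert z at [21, 23, 37] -> counters=[0,0,0,0,0,0,0,0,0,0,0,0,0,0,0,0,1,0,0,0,0,1,0,1,0,0,0,0,0,0,1,0,0,0,0,0,0,1,0,0,0,1,0]
Step 3: insert jjt at [7, 17, 23] -> counters=[0,0,0,0,0,0,0,1,0,0,0,0,0,0,0,0,1,1,0,0,0,1,0,2,0,0,0,0,0,0,1,0,0,0,0,0,0,1,0,0,0,1,0]
Step 4: insert uaq at [16, 32, 41] -> counters=[0,0,0,0,0,0,0,1,0,0,0,0,0,0,0,0,2,1,0,0,0,1,0,2,0,0,0,0,0,0,1,0,1,0,0,0,0,1,0,0,0,2,0]
Step 5: insert nua at [2, 12, 28] -> counters=[0,0,1,0,0,0,0,1,0,0,0,0,1,0,0,0,2,1,0,0,0,1,0,2,0,0,0,0,1,0,1,0,1,0,0,0,0,1,0,0,0,2,0]
Step 6: insert wqb at [1, 35, 39] -> counters=[0,1,1,0,0,0,0,1,0,0,0,0,1,0,0,0,2,1,0,0,0,1,0,2,0,0,0,0,1,0,1,0,1,0,0,1,0,1,0,1,0,2,0]
Step 7: insert rd at [2, 18, 30] -> counters=[0,1,2,0,0,0,0,1,0,0,0,0,1,0,0,0,2,1,1,0,0,1,0,2,0,0,0,0,1,0,2,0,1,0,0,1,0,1,0,1,0,2,0]
Step 8: insert mok at [12, 24, 28] -> counters=[0,1,2,0,0,0,0,1,0,0,0,0,2,0,0,0,2,1,1,0,0,1,0,2,1,0,0,0,2,0,2,0,1,0,0,1,0,1,0,1,0,2,0]
Step 9: insert jjt at [7, 17, 23] -> counters=[0,1,2,0,0,0,0,2,0,0,0,0,2,0,0,0,2,2,1,0,0,1,0,3,1,0,0,0,2,0,2,0,1,0,0,1,0,1,0,1,0,2,0]
Step 10: insert rd at [2, 18, 30] -> counters=[0,1,3,0,0,0,0,2,0,0,0,0,2,0,0,0,2,2,2,0,0,1,0,3,1,0,0,0,2,0,3,0,1,0,0,1,0,1,0,1,0,2,0]
Final counters=[0,1,3,0,0,0,0,2,0,0,0,0,2,0,0,0,2,2,2,0,0,1,0,3,1,0,0,0,2,0,3,0,1,0,0,1,0,1,0,1,0,2,0] -> 17 nonzero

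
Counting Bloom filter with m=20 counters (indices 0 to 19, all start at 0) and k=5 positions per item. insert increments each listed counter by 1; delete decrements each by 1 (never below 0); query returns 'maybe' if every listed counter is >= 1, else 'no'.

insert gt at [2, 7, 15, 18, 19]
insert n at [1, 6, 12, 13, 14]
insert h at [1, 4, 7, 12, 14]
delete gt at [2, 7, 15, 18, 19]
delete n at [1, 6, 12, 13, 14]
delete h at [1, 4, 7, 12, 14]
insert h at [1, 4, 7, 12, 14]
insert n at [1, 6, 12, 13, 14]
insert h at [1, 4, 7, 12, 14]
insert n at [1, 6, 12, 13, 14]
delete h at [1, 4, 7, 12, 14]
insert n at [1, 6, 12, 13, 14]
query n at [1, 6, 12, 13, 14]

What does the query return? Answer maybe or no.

Step 1: insert gt at [2, 7, 15, 18, 19] -> counters=[0,0,1,0,0,0,0,1,0,0,0,0,0,0,0,1,0,0,1,1]
Step 2: insert n at [1, 6, 12, 13, 14] -> counters=[0,1,1,0,0,0,1,1,0,0,0,0,1,1,1,1,0,0,1,1]
Step 3: insert h at [1, 4, 7, 12, 14] -> counters=[0,2,1,0,1,0,1,2,0,0,0,0,2,1,2,1,0,0,1,1]
Step 4: delete gt at [2, 7, 15, 18, 19] -> counters=[0,2,0,0,1,0,1,1,0,0,0,0,2,1,2,0,0,0,0,0]
Step 5: delete n at [1, 6, 12, 13, 14] -> counters=[0,1,0,0,1,0,0,1,0,0,0,0,1,0,1,0,0,0,0,0]
Step 6: delete h at [1, 4, 7, 12, 14] -> counters=[0,0,0,0,0,0,0,0,0,0,0,0,0,0,0,0,0,0,0,0]
Step 7: insert h at [1, 4, 7, 12, 14] -> counters=[0,1,0,0,1,0,0,1,0,0,0,0,1,0,1,0,0,0,0,0]
Step 8: insert n at [1, 6, 12, 13, 14] -> counters=[0,2,0,0,1,0,1,1,0,0,0,0,2,1,2,0,0,0,0,0]
Step 9: insert h at [1, 4, 7, 12, 14] -> counters=[0,3,0,0,2,0,1,2,0,0,0,0,3,1,3,0,0,0,0,0]
Step 10: insert n at [1, 6, 12, 13, 14] -> counters=[0,4,0,0,2,0,2,2,0,0,0,0,4,2,4,0,0,0,0,0]
Step 11: delete h at [1, 4, 7, 12, 14] -> counters=[0,3,0,0,1,0,2,1,0,0,0,0,3,2,3,0,0,0,0,0]
Step 12: insert n at [1, 6, 12, 13, 14] -> counters=[0,4,0,0,1,0,3,1,0,0,0,0,4,3,4,0,0,0,0,0]
Query n: check counters[1]=4 counters[6]=3 counters[12]=4 counters[13]=3 counters[14]=4 -> maybe

Answer: maybe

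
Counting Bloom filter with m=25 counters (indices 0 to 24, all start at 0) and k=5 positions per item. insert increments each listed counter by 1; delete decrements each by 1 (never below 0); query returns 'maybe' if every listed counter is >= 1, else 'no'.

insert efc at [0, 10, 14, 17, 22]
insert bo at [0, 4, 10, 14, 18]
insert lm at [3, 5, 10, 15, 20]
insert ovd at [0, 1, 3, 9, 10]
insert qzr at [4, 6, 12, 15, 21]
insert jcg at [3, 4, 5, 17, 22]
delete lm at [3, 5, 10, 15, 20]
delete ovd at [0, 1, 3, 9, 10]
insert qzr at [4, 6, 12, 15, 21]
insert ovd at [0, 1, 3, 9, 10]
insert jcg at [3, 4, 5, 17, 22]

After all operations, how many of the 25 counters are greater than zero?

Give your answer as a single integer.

Answer: 15

Derivation:
Step 1: insert efc at [0, 10, 14, 17, 22] -> counters=[1,0,0,0,0,0,0,0,0,0,1,0,0,0,1,0,0,1,0,0,0,0,1,0,0]
Step 2: insert bo at [0, 4, 10, 14, 18] -> counters=[2,0,0,0,1,0,0,0,0,0,2,0,0,0,2,0,0,1,1,0,0,0,1,0,0]
Step 3: insert lm at [3, 5, 10, 15, 20] -> counters=[2,0,0,1,1,1,0,0,0,0,3,0,0,0,2,1,0,1,1,0,1,0,1,0,0]
Step 4: insert ovd at [0, 1, 3, 9, 10] -> counters=[3,1,0,2,1,1,0,0,0,1,4,0,0,0,2,1,0,1,1,0,1,0,1,0,0]
Step 5: insert qzr at [4, 6, 12, 15, 21] -> counters=[3,1,0,2,2,1,1,0,0,1,4,0,1,0,2,2,0,1,1,0,1,1,1,0,0]
Step 6: insert jcg at [3, 4, 5, 17, 22] -> counters=[3,1,0,3,3,2,1,0,0,1,4,0,1,0,2,2,0,2,1,0,1,1,2,0,0]
Step 7: delete lm at [3, 5, 10, 15, 20] -> counters=[3,1,0,2,3,1,1,0,0,1,3,0,1,0,2,1,0,2,1,0,0,1,2,0,0]
Step 8: delete ovd at [0, 1, 3, 9, 10] -> counters=[2,0,0,1,3,1,1,0,0,0,2,0,1,0,2,1,0,2,1,0,0,1,2,0,0]
Step 9: insert qzr at [4, 6, 12, 15, 21] -> counters=[2,0,0,1,4,1,2,0,0,0,2,0,2,0,2,2,0,2,1,0,0,2,2,0,0]
Step 10: insert ovd at [0, 1, 3, 9, 10] -> counters=[3,1,0,2,4,1,2,0,0,1,3,0,2,0,2,2,0,2,1,0,0,2,2,0,0]
Step 11: insert jcg at [3, 4, 5, 17, 22] -> counters=[3,1,0,3,5,2,2,0,0,1,3,0,2,0,2,2,0,3,1,0,0,2,3,0,0]
Final counters=[3,1,0,3,5,2,2,0,0,1,3,0,2,0,2,2,0,3,1,0,0,2,3,0,0] -> 15 nonzero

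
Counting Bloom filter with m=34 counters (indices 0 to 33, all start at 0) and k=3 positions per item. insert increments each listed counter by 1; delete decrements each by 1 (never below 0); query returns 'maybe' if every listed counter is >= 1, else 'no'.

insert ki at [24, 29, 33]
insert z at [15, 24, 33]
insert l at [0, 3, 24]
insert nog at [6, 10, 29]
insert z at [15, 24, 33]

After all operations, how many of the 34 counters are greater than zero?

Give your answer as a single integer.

Step 1: insert ki at [24, 29, 33] -> counters=[0,0,0,0,0,0,0,0,0,0,0,0,0,0,0,0,0,0,0,0,0,0,0,0,1,0,0,0,0,1,0,0,0,1]
Step 2: insert z at [15, 24, 33] -> counters=[0,0,0,0,0,0,0,0,0,0,0,0,0,0,0,1,0,0,0,0,0,0,0,0,2,0,0,0,0,1,0,0,0,2]
Step 3: insert l at [0, 3, 24] -> counters=[1,0,0,1,0,0,0,0,0,0,0,0,0,0,0,1,0,0,0,0,0,0,0,0,3,0,0,0,0,1,0,0,0,2]
Step 4: insert nog at [6, 10, 29] -> counters=[1,0,0,1,0,0,1,0,0,0,1,0,0,0,0,1,0,0,0,0,0,0,0,0,3,0,0,0,0,2,0,0,0,2]
Step 5: insert z at [15, 24, 33] -> counters=[1,0,0,1,0,0,1,0,0,0,1,0,0,0,0,2,0,0,0,0,0,0,0,0,4,0,0,0,0,2,0,0,0,3]
Final counters=[1,0,0,1,0,0,1,0,0,0,1,0,0,0,0,2,0,0,0,0,0,0,0,0,4,0,0,0,0,2,0,0,0,3] -> 8 nonzero

Answer: 8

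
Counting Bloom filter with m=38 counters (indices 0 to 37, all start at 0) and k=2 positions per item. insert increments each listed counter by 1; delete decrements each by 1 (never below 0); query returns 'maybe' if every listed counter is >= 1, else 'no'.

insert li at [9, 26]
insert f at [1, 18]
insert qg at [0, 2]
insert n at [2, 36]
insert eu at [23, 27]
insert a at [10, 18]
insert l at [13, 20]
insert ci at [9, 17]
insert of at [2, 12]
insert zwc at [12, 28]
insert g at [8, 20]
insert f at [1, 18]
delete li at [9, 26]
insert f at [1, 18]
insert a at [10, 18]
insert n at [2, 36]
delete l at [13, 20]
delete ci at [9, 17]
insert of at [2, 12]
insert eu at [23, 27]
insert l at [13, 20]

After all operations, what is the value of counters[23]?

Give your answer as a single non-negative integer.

Answer: 2

Derivation:
Step 1: insert li at [9, 26] -> counters=[0,0,0,0,0,0,0,0,0,1,0,0,0,0,0,0,0,0,0,0,0,0,0,0,0,0,1,0,0,0,0,0,0,0,0,0,0,0]
Step 2: insert f at [1, 18] -> counters=[0,1,0,0,0,0,0,0,0,1,0,0,0,0,0,0,0,0,1,0,0,0,0,0,0,0,1,0,0,0,0,0,0,0,0,0,0,0]
Step 3: insert qg at [0, 2] -> counters=[1,1,1,0,0,0,0,0,0,1,0,0,0,0,0,0,0,0,1,0,0,0,0,0,0,0,1,0,0,0,0,0,0,0,0,0,0,0]
Step 4: insert n at [2, 36] -> counters=[1,1,2,0,0,0,0,0,0,1,0,0,0,0,0,0,0,0,1,0,0,0,0,0,0,0,1,0,0,0,0,0,0,0,0,0,1,0]
Step 5: insert eu at [23, 27] -> counters=[1,1,2,0,0,0,0,0,0,1,0,0,0,0,0,0,0,0,1,0,0,0,0,1,0,0,1,1,0,0,0,0,0,0,0,0,1,0]
Step 6: insert a at [10, 18] -> counters=[1,1,2,0,0,0,0,0,0,1,1,0,0,0,0,0,0,0,2,0,0,0,0,1,0,0,1,1,0,0,0,0,0,0,0,0,1,0]
Step 7: insert l at [13, 20] -> counters=[1,1,2,0,0,0,0,0,0,1,1,0,0,1,0,0,0,0,2,0,1,0,0,1,0,0,1,1,0,0,0,0,0,0,0,0,1,0]
Step 8: insert ci at [9, 17] -> counters=[1,1,2,0,0,0,0,0,0,2,1,0,0,1,0,0,0,1,2,0,1,0,0,1,0,0,1,1,0,0,0,0,0,0,0,0,1,0]
Step 9: insert of at [2, 12] -> counters=[1,1,3,0,0,0,0,0,0,2,1,0,1,1,0,0,0,1,2,0,1,0,0,1,0,0,1,1,0,0,0,0,0,0,0,0,1,0]
Step 10: insert zwc at [12, 28] -> counters=[1,1,3,0,0,0,0,0,0,2,1,0,2,1,0,0,0,1,2,0,1,0,0,1,0,0,1,1,1,0,0,0,0,0,0,0,1,0]
Step 11: insert g at [8, 20] -> counters=[1,1,3,0,0,0,0,0,1,2,1,0,2,1,0,0,0,1,2,0,2,0,0,1,0,0,1,1,1,0,0,0,0,0,0,0,1,0]
Step 12: insert f at [1, 18] -> counters=[1,2,3,0,0,0,0,0,1,2,1,0,2,1,0,0,0,1,3,0,2,0,0,1,0,0,1,1,1,0,0,0,0,0,0,0,1,0]
Step 13: delete li at [9, 26] -> counters=[1,2,3,0,0,0,0,0,1,1,1,0,2,1,0,0,0,1,3,0,2,0,0,1,0,0,0,1,1,0,0,0,0,0,0,0,1,0]
Step 14: insert f at [1, 18] -> counters=[1,3,3,0,0,0,0,0,1,1,1,0,2,1,0,0,0,1,4,0,2,0,0,1,0,0,0,1,1,0,0,0,0,0,0,0,1,0]
Step 15: insert a at [10, 18] -> counters=[1,3,3,0,0,0,0,0,1,1,2,0,2,1,0,0,0,1,5,0,2,0,0,1,0,0,0,1,1,0,0,0,0,0,0,0,1,0]
Step 16: insert n at [2, 36] -> counters=[1,3,4,0,0,0,0,0,1,1,2,0,2,1,0,0,0,1,5,0,2,0,0,1,0,0,0,1,1,0,0,0,0,0,0,0,2,0]
Step 17: delete l at [13, 20] -> counters=[1,3,4,0,0,0,0,0,1,1,2,0,2,0,0,0,0,1,5,0,1,0,0,1,0,0,0,1,1,0,0,0,0,0,0,0,2,0]
Step 18: delete ci at [9, 17] -> counters=[1,3,4,0,0,0,0,0,1,0,2,0,2,0,0,0,0,0,5,0,1,0,0,1,0,0,0,1,1,0,0,0,0,0,0,0,2,0]
Step 19: insert of at [2, 12] -> counters=[1,3,5,0,0,0,0,0,1,0,2,0,3,0,0,0,0,0,5,0,1,0,0,1,0,0,0,1,1,0,0,0,0,0,0,0,2,0]
Step 20: insert eu at [23, 27] -> counters=[1,3,5,0,0,0,0,0,1,0,2,0,3,0,0,0,0,0,5,0,1,0,0,2,0,0,0,2,1,0,0,0,0,0,0,0,2,0]
Step 21: insert l at [13, 20] -> counters=[1,3,5,0,0,0,0,0,1,0,2,0,3,1,0,0,0,0,5,0,2,0,0,2,0,0,0,2,1,0,0,0,0,0,0,0,2,0]
Final counters=[1,3,5,0,0,0,0,0,1,0,2,0,3,1,0,0,0,0,5,0,2,0,0,2,0,0,0,2,1,0,0,0,0,0,0,0,2,0] -> counters[23]=2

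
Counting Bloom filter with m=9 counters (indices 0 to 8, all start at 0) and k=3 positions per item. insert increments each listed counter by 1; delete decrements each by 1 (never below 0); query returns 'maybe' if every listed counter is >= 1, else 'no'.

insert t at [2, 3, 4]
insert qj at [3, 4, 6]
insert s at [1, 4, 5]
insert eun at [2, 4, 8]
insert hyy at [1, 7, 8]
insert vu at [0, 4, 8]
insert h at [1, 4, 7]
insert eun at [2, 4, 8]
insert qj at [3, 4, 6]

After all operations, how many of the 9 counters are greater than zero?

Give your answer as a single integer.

Step 1: insert t at [2, 3, 4] -> counters=[0,0,1,1,1,0,0,0,0]
Step 2: insert qj at [3, 4, 6] -> counters=[0,0,1,2,2,0,1,0,0]
Step 3: insert s at [1, 4, 5] -> counters=[0,1,1,2,3,1,1,0,0]
Step 4: insert eun at [2, 4, 8] -> counters=[0,1,2,2,4,1,1,0,1]
Step 5: insert hyy at [1, 7, 8] -> counters=[0,2,2,2,4,1,1,1,2]
Step 6: insert vu at [0, 4, 8] -> counters=[1,2,2,2,5,1,1,1,3]
Step 7: insert h at [1, 4, 7] -> counters=[1,3,2,2,6,1,1,2,3]
Step 8: insert eun at [2, 4, 8] -> counters=[1,3,3,2,7,1,1,2,4]
Step 9: insert qj at [3, 4, 6] -> counters=[1,3,3,3,8,1,2,2,4]
Final counters=[1,3,3,3,8,1,2,2,4] -> 9 nonzero

Answer: 9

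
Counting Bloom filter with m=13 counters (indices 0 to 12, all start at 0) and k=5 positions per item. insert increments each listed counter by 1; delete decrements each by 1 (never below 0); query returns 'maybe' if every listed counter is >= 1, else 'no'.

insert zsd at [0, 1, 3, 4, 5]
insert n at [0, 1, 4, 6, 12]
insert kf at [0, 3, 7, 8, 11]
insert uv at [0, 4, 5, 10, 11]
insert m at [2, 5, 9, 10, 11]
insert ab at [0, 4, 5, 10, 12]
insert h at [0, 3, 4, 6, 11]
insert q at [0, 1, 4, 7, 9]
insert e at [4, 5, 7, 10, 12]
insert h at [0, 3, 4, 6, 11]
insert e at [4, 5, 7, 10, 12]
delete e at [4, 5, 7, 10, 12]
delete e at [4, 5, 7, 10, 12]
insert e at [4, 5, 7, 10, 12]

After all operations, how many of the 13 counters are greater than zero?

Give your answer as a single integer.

Answer: 13

Derivation:
Step 1: insert zsd at [0, 1, 3, 4, 5] -> counters=[1,1,0,1,1,1,0,0,0,0,0,0,0]
Step 2: insert n at [0, 1, 4, 6, 12] -> counters=[2,2,0,1,2,1,1,0,0,0,0,0,1]
Step 3: insert kf at [0, 3, 7, 8, 11] -> counters=[3,2,0,2,2,1,1,1,1,0,0,1,1]
Step 4: insert uv at [0, 4, 5, 10, 11] -> counters=[4,2,0,2,3,2,1,1,1,0,1,2,1]
Step 5: insert m at [2, 5, 9, 10, 11] -> counters=[4,2,1,2,3,3,1,1,1,1,2,3,1]
Step 6: insert ab at [0, 4, 5, 10, 12] -> counters=[5,2,1,2,4,4,1,1,1,1,3,3,2]
Step 7: insert h at [0, 3, 4, 6, 11] -> counters=[6,2,1,3,5,4,2,1,1,1,3,4,2]
Step 8: insert q at [0, 1, 4, 7, 9] -> counters=[7,3,1,3,6,4,2,2,1,2,3,4,2]
Step 9: insert e at [4, 5, 7, 10, 12] -> counters=[7,3,1,3,7,5,2,3,1,2,4,4,3]
Step 10: insert h at [0, 3, 4, 6, 11] -> counters=[8,3,1,4,8,5,3,3,1,2,4,5,3]
Step 11: insert e at [4, 5, 7, 10, 12] -> counters=[8,3,1,4,9,6,3,4,1,2,5,5,4]
Step 12: delete e at [4, 5, 7, 10, 12] -> counters=[8,3,1,4,8,5,3,3,1,2,4,5,3]
Step 13: delete e at [4, 5, 7, 10, 12] -> counters=[8,3,1,4,7,4,3,2,1,2,3,5,2]
Step 14: insert e at [4, 5, 7, 10, 12] -> counters=[8,3,1,4,8,5,3,3,1,2,4,5,3]
Final counters=[8,3,1,4,8,5,3,3,1,2,4,5,3] -> 13 nonzero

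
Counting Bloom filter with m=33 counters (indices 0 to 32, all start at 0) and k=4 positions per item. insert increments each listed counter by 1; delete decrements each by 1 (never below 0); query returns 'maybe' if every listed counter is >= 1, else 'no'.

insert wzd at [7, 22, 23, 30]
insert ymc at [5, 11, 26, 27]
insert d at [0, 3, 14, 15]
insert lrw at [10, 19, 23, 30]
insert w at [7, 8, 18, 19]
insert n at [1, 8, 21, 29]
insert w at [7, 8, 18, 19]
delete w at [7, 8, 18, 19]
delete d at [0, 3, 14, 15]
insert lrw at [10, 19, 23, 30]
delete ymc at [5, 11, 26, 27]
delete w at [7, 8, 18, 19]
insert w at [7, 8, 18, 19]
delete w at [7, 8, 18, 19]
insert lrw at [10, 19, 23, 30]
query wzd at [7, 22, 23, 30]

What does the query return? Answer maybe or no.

Step 1: insert wzd at [7, 22, 23, 30] -> counters=[0,0,0,0,0,0,0,1,0,0,0,0,0,0,0,0,0,0,0,0,0,0,1,1,0,0,0,0,0,0,1,0,0]
Step 2: insert ymc at [5, 11, 26, 27] -> counters=[0,0,0,0,0,1,0,1,0,0,0,1,0,0,0,0,0,0,0,0,0,0,1,1,0,0,1,1,0,0,1,0,0]
Step 3: insert d at [0, 3, 14, 15] -> counters=[1,0,0,1,0,1,0,1,0,0,0,1,0,0,1,1,0,0,0,0,0,0,1,1,0,0,1,1,0,0,1,0,0]
Step 4: insert lrw at [10, 19, 23, 30] -> counters=[1,0,0,1,0,1,0,1,0,0,1,1,0,0,1,1,0,0,0,1,0,0,1,2,0,0,1,1,0,0,2,0,0]
Step 5: insert w at [7, 8, 18, 19] -> counters=[1,0,0,1,0,1,0,2,1,0,1,1,0,0,1,1,0,0,1,2,0,0,1,2,0,0,1,1,0,0,2,0,0]
Step 6: insert n at [1, 8, 21, 29] -> counters=[1,1,0,1,0,1,0,2,2,0,1,1,0,0,1,1,0,0,1,2,0,1,1,2,0,0,1,1,0,1,2,0,0]
Step 7: insert w at [7, 8, 18, 19] -> counters=[1,1,0,1,0,1,0,3,3,0,1,1,0,0,1,1,0,0,2,3,0,1,1,2,0,0,1,1,0,1,2,0,0]
Step 8: delete w at [7, 8, 18, 19] -> counters=[1,1,0,1,0,1,0,2,2,0,1,1,0,0,1,1,0,0,1,2,0,1,1,2,0,0,1,1,0,1,2,0,0]
Step 9: delete d at [0, 3, 14, 15] -> counters=[0,1,0,0,0,1,0,2,2,0,1,1,0,0,0,0,0,0,1,2,0,1,1,2,0,0,1,1,0,1,2,0,0]
Step 10: insert lrw at [10, 19, 23, 30] -> counters=[0,1,0,0,0,1,0,2,2,0,2,1,0,0,0,0,0,0,1,3,0,1,1,3,0,0,1,1,0,1,3,0,0]
Step 11: delete ymc at [5, 11, 26, 27] -> counters=[0,1,0,0,0,0,0,2,2,0,2,0,0,0,0,0,0,0,1,3,0,1,1,3,0,0,0,0,0,1,3,0,0]
Step 12: delete w at [7, 8, 18, 19] -> counters=[0,1,0,0,0,0,0,1,1,0,2,0,0,0,0,0,0,0,0,2,0,1,1,3,0,0,0,0,0,1,3,0,0]
Step 13: insert w at [7, 8, 18, 19] -> counters=[0,1,0,0,0,0,0,2,2,0,2,0,0,0,0,0,0,0,1,3,0,1,1,3,0,0,0,0,0,1,3,0,0]
Step 14: delete w at [7, 8, 18, 19] -> counters=[0,1,0,0,0,0,0,1,1,0,2,0,0,0,0,0,0,0,0,2,0,1,1,3,0,0,0,0,0,1,3,0,0]
Step 15: insert lrw at [10, 19, 23, 30] -> counters=[0,1,0,0,0,0,0,1,1,0,3,0,0,0,0,0,0,0,0,3,0,1,1,4,0,0,0,0,0,1,4,0,0]
Query wzd: check counters[7]=1 counters[22]=1 counters[23]=4 counters[30]=4 -> maybe

Answer: maybe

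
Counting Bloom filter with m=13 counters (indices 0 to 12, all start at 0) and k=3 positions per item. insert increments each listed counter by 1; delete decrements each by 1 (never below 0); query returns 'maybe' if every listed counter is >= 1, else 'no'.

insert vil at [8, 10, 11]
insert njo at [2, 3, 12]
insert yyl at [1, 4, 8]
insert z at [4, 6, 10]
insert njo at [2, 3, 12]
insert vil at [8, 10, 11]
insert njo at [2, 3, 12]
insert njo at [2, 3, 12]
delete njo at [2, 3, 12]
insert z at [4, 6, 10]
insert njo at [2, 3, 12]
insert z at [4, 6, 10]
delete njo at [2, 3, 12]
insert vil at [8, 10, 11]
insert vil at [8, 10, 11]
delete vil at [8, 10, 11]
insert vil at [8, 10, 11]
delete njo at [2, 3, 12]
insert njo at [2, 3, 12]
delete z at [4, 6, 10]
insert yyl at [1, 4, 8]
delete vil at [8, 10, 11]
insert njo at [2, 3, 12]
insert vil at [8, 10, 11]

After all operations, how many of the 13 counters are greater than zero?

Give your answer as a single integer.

Step 1: insert vil at [8, 10, 11] -> counters=[0,0,0,0,0,0,0,0,1,0,1,1,0]
Step 2: insert njo at [2, 3, 12] -> counters=[0,0,1,1,0,0,0,0,1,0,1,1,1]
Step 3: insert yyl at [1, 4, 8] -> counters=[0,1,1,1,1,0,0,0,2,0,1,1,1]
Step 4: insert z at [4, 6, 10] -> counters=[0,1,1,1,2,0,1,0,2,0,2,1,1]
Step 5: insert njo at [2, 3, 12] -> counters=[0,1,2,2,2,0,1,0,2,0,2,1,2]
Step 6: insert vil at [8, 10, 11] -> counters=[0,1,2,2,2,0,1,0,3,0,3,2,2]
Step 7: insert njo at [2, 3, 12] -> counters=[0,1,3,3,2,0,1,0,3,0,3,2,3]
Step 8: insert njo at [2, 3, 12] -> counters=[0,1,4,4,2,0,1,0,3,0,3,2,4]
Step 9: delete njo at [2, 3, 12] -> counters=[0,1,3,3,2,0,1,0,3,0,3,2,3]
Step 10: insert z at [4, 6, 10] -> counters=[0,1,3,3,3,0,2,0,3,0,4,2,3]
Step 11: insert njo at [2, 3, 12] -> counters=[0,1,4,4,3,0,2,0,3,0,4,2,4]
Step 12: insert z at [4, 6, 10] -> counters=[0,1,4,4,4,0,3,0,3,0,5,2,4]
Step 13: delete njo at [2, 3, 12] -> counters=[0,1,3,3,4,0,3,0,3,0,5,2,3]
Step 14: insert vil at [8, 10, 11] -> counters=[0,1,3,3,4,0,3,0,4,0,6,3,3]
Step 15: insert vil at [8, 10, 11] -> counters=[0,1,3,3,4,0,3,0,5,0,7,4,3]
Step 16: delete vil at [8, 10, 11] -> counters=[0,1,3,3,4,0,3,0,4,0,6,3,3]
Step 17: insert vil at [8, 10, 11] -> counters=[0,1,3,3,4,0,3,0,5,0,7,4,3]
Step 18: delete njo at [2, 3, 12] -> counters=[0,1,2,2,4,0,3,0,5,0,7,4,2]
Step 19: insert njo at [2, 3, 12] -> counters=[0,1,3,3,4,0,3,0,5,0,7,4,3]
Step 20: delete z at [4, 6, 10] -> counters=[0,1,3,3,3,0,2,0,5,0,6,4,3]
Step 21: insert yyl at [1, 4, 8] -> counters=[0,2,3,3,4,0,2,0,6,0,6,4,3]
Step 22: delete vil at [8, 10, 11] -> counters=[0,2,3,3,4,0,2,0,5,0,5,3,3]
Step 23: insert njo at [2, 3, 12] -> counters=[0,2,4,4,4,0,2,0,5,0,5,3,4]
Step 24: insert vil at [8, 10, 11] -> counters=[0,2,4,4,4,0,2,0,6,0,6,4,4]
Final counters=[0,2,4,4,4,0,2,0,6,0,6,4,4] -> 9 nonzero

Answer: 9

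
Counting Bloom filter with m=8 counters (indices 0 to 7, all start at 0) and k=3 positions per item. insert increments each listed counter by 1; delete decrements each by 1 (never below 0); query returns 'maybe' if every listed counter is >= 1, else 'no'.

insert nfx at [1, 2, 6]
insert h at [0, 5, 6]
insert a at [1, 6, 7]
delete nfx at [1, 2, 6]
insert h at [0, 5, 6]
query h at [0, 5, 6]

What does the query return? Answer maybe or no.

Step 1: insert nfx at [1, 2, 6] -> counters=[0,1,1,0,0,0,1,0]
Step 2: insert h at [0, 5, 6] -> counters=[1,1,1,0,0,1,2,0]
Step 3: insert a at [1, 6, 7] -> counters=[1,2,1,0,0,1,3,1]
Step 4: delete nfx at [1, 2, 6] -> counters=[1,1,0,0,0,1,2,1]
Step 5: insert h at [0, 5, 6] -> counters=[2,1,0,0,0,2,3,1]
Query h: check counters[0]=2 counters[5]=2 counters[6]=3 -> maybe

Answer: maybe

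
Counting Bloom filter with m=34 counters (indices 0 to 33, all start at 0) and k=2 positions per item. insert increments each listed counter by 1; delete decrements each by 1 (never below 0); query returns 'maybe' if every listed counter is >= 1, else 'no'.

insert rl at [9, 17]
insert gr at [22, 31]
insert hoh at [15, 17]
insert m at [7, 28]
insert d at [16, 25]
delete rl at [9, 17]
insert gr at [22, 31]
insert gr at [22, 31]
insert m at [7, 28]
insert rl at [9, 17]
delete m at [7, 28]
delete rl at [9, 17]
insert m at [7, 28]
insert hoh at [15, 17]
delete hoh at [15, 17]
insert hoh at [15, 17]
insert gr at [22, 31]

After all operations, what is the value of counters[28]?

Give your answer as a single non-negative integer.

Step 1: insert rl at [9, 17] -> counters=[0,0,0,0,0,0,0,0,0,1,0,0,0,0,0,0,0,1,0,0,0,0,0,0,0,0,0,0,0,0,0,0,0,0]
Step 2: insert gr at [22, 31] -> counters=[0,0,0,0,0,0,0,0,0,1,0,0,0,0,0,0,0,1,0,0,0,0,1,0,0,0,0,0,0,0,0,1,0,0]
Step 3: insert hoh at [15, 17] -> counters=[0,0,0,0,0,0,0,0,0,1,0,0,0,0,0,1,0,2,0,0,0,0,1,0,0,0,0,0,0,0,0,1,0,0]
Step 4: insert m at [7, 28] -> counters=[0,0,0,0,0,0,0,1,0,1,0,0,0,0,0,1,0,2,0,0,0,0,1,0,0,0,0,0,1,0,0,1,0,0]
Step 5: insert d at [16, 25] -> counters=[0,0,0,0,0,0,0,1,0,1,0,0,0,0,0,1,1,2,0,0,0,0,1,0,0,1,0,0,1,0,0,1,0,0]
Step 6: delete rl at [9, 17] -> counters=[0,0,0,0,0,0,0,1,0,0,0,0,0,0,0,1,1,1,0,0,0,0,1,0,0,1,0,0,1,0,0,1,0,0]
Step 7: insert gr at [22, 31] -> counters=[0,0,0,0,0,0,0,1,0,0,0,0,0,0,0,1,1,1,0,0,0,0,2,0,0,1,0,0,1,0,0,2,0,0]
Step 8: insert gr at [22, 31] -> counters=[0,0,0,0,0,0,0,1,0,0,0,0,0,0,0,1,1,1,0,0,0,0,3,0,0,1,0,0,1,0,0,3,0,0]
Step 9: insert m at [7, 28] -> counters=[0,0,0,0,0,0,0,2,0,0,0,0,0,0,0,1,1,1,0,0,0,0,3,0,0,1,0,0,2,0,0,3,0,0]
Step 10: insert rl at [9, 17] -> counters=[0,0,0,0,0,0,0,2,0,1,0,0,0,0,0,1,1,2,0,0,0,0,3,0,0,1,0,0,2,0,0,3,0,0]
Step 11: delete m at [7, 28] -> counters=[0,0,0,0,0,0,0,1,0,1,0,0,0,0,0,1,1,2,0,0,0,0,3,0,0,1,0,0,1,0,0,3,0,0]
Step 12: delete rl at [9, 17] -> counters=[0,0,0,0,0,0,0,1,0,0,0,0,0,0,0,1,1,1,0,0,0,0,3,0,0,1,0,0,1,0,0,3,0,0]
Step 13: insert m at [7, 28] -> counters=[0,0,0,0,0,0,0,2,0,0,0,0,0,0,0,1,1,1,0,0,0,0,3,0,0,1,0,0,2,0,0,3,0,0]
Step 14: insert hoh at [15, 17] -> counters=[0,0,0,0,0,0,0,2,0,0,0,0,0,0,0,2,1,2,0,0,0,0,3,0,0,1,0,0,2,0,0,3,0,0]
Step 15: delete hoh at [15, 17] -> counters=[0,0,0,0,0,0,0,2,0,0,0,0,0,0,0,1,1,1,0,0,0,0,3,0,0,1,0,0,2,0,0,3,0,0]
Step 16: insert hoh at [15, 17] -> counters=[0,0,0,0,0,0,0,2,0,0,0,0,0,0,0,2,1,2,0,0,0,0,3,0,0,1,0,0,2,0,0,3,0,0]
Step 17: insert gr at [22, 31] -> counters=[0,0,0,0,0,0,0,2,0,0,0,0,0,0,0,2,1,2,0,0,0,0,4,0,0,1,0,0,2,0,0,4,0,0]
Final counters=[0,0,0,0,0,0,0,2,0,0,0,0,0,0,0,2,1,2,0,0,0,0,4,0,0,1,0,0,2,0,0,4,0,0] -> counters[28]=2

Answer: 2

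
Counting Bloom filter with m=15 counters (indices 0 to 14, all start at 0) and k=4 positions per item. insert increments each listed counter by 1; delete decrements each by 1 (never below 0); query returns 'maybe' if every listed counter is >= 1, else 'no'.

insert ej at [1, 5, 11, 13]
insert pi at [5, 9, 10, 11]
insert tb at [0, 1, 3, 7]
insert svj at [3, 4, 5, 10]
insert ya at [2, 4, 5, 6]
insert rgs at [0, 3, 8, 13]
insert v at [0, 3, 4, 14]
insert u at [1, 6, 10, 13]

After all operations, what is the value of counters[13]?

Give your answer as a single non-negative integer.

Step 1: insert ej at [1, 5, 11, 13] -> counters=[0,1,0,0,0,1,0,0,0,0,0,1,0,1,0]
Step 2: insert pi at [5, 9, 10, 11] -> counters=[0,1,0,0,0,2,0,0,0,1,1,2,0,1,0]
Step 3: insert tb at [0, 1, 3, 7] -> counters=[1,2,0,1,0,2,0,1,0,1,1,2,0,1,0]
Step 4: insert svj at [3, 4, 5, 10] -> counters=[1,2,0,2,1,3,0,1,0,1,2,2,0,1,0]
Step 5: insert ya at [2, 4, 5, 6] -> counters=[1,2,1,2,2,4,1,1,0,1,2,2,0,1,0]
Step 6: insert rgs at [0, 3, 8, 13] -> counters=[2,2,1,3,2,4,1,1,1,1,2,2,0,2,0]
Step 7: insert v at [0, 3, 4, 14] -> counters=[3,2,1,4,3,4,1,1,1,1,2,2,0,2,1]
Step 8: insert u at [1, 6, 10, 13] -> counters=[3,3,1,4,3,4,2,1,1,1,3,2,0,3,1]
Final counters=[3,3,1,4,3,4,2,1,1,1,3,2,0,3,1] -> counters[13]=3

Answer: 3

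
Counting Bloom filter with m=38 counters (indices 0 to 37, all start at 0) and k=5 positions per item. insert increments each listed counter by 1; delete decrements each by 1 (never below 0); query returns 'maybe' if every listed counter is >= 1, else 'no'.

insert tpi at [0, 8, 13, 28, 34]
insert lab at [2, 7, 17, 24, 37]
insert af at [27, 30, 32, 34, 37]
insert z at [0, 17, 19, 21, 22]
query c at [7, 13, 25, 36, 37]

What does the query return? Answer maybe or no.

Step 1: insert tpi at [0, 8, 13, 28, 34] -> counters=[1,0,0,0,0,0,0,0,1,0,0,0,0,1,0,0,0,0,0,0,0,0,0,0,0,0,0,0,1,0,0,0,0,0,1,0,0,0]
Step 2: insert lab at [2, 7, 17, 24, 37] -> counters=[1,0,1,0,0,0,0,1,1,0,0,0,0,1,0,0,0,1,0,0,0,0,0,0,1,0,0,0,1,0,0,0,0,0,1,0,0,1]
Step 3: insert af at [27, 30, 32, 34, 37] -> counters=[1,0,1,0,0,0,0,1,1,0,0,0,0,1,0,0,0,1,0,0,0,0,0,0,1,0,0,1,1,0,1,0,1,0,2,0,0,2]
Step 4: insert z at [0, 17, 19, 21, 22] -> counters=[2,0,1,0,0,0,0,1,1,0,0,0,0,1,0,0,0,2,0,1,0,1,1,0,1,0,0,1,1,0,1,0,1,0,2,0,0,2]
Query c: check counters[7]=1 counters[13]=1 counters[25]=0 counters[36]=0 counters[37]=2 -> no

Answer: no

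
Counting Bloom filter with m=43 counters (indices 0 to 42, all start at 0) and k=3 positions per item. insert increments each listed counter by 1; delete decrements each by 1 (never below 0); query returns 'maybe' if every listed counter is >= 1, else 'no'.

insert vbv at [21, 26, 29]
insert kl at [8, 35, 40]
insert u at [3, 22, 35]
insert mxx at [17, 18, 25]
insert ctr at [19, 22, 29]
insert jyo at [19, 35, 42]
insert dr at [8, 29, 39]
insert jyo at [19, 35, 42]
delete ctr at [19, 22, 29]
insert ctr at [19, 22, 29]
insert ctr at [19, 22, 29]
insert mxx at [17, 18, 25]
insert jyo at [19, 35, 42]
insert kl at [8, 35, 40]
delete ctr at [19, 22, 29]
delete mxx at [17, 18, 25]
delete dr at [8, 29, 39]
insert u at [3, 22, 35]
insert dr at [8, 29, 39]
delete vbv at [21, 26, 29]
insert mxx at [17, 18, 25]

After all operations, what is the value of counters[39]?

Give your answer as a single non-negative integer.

Answer: 1

Derivation:
Step 1: insert vbv at [21, 26, 29] -> counters=[0,0,0,0,0,0,0,0,0,0,0,0,0,0,0,0,0,0,0,0,0,1,0,0,0,0,1,0,0,1,0,0,0,0,0,0,0,0,0,0,0,0,0]
Step 2: insert kl at [8, 35, 40] -> counters=[0,0,0,0,0,0,0,0,1,0,0,0,0,0,0,0,0,0,0,0,0,1,0,0,0,0,1,0,0,1,0,0,0,0,0,1,0,0,0,0,1,0,0]
Step 3: insert u at [3, 22, 35] -> counters=[0,0,0,1,0,0,0,0,1,0,0,0,0,0,0,0,0,0,0,0,0,1,1,0,0,0,1,0,0,1,0,0,0,0,0,2,0,0,0,0,1,0,0]
Step 4: insert mxx at [17, 18, 25] -> counters=[0,0,0,1,0,0,0,0,1,0,0,0,0,0,0,0,0,1,1,0,0,1,1,0,0,1,1,0,0,1,0,0,0,0,0,2,0,0,0,0,1,0,0]
Step 5: insert ctr at [19, 22, 29] -> counters=[0,0,0,1,0,0,0,0,1,0,0,0,0,0,0,0,0,1,1,1,0,1,2,0,0,1,1,0,0,2,0,0,0,0,0,2,0,0,0,0,1,0,0]
Step 6: insert jyo at [19, 35, 42] -> counters=[0,0,0,1,0,0,0,0,1,0,0,0,0,0,0,0,0,1,1,2,0,1,2,0,0,1,1,0,0,2,0,0,0,0,0,3,0,0,0,0,1,0,1]
Step 7: insert dr at [8, 29, 39] -> counters=[0,0,0,1,0,0,0,0,2,0,0,0,0,0,0,0,0,1,1,2,0,1,2,0,0,1,1,0,0,3,0,0,0,0,0,3,0,0,0,1,1,0,1]
Step 8: insert jyo at [19, 35, 42] -> counters=[0,0,0,1,0,0,0,0,2,0,0,0,0,0,0,0,0,1,1,3,0,1,2,0,0,1,1,0,0,3,0,0,0,0,0,4,0,0,0,1,1,0,2]
Step 9: delete ctr at [19, 22, 29] -> counters=[0,0,0,1,0,0,0,0,2,0,0,0,0,0,0,0,0,1,1,2,0,1,1,0,0,1,1,0,0,2,0,0,0,0,0,4,0,0,0,1,1,0,2]
Step 10: insert ctr at [19, 22, 29] -> counters=[0,0,0,1,0,0,0,0,2,0,0,0,0,0,0,0,0,1,1,3,0,1,2,0,0,1,1,0,0,3,0,0,0,0,0,4,0,0,0,1,1,0,2]
Step 11: insert ctr at [19, 22, 29] -> counters=[0,0,0,1,0,0,0,0,2,0,0,0,0,0,0,0,0,1,1,4,0,1,3,0,0,1,1,0,0,4,0,0,0,0,0,4,0,0,0,1,1,0,2]
Step 12: insert mxx at [17, 18, 25] -> counters=[0,0,0,1,0,0,0,0,2,0,0,0,0,0,0,0,0,2,2,4,0,1,3,0,0,2,1,0,0,4,0,0,0,0,0,4,0,0,0,1,1,0,2]
Step 13: insert jyo at [19, 35, 42] -> counters=[0,0,0,1,0,0,0,0,2,0,0,0,0,0,0,0,0,2,2,5,0,1,3,0,0,2,1,0,0,4,0,0,0,0,0,5,0,0,0,1,1,0,3]
Step 14: insert kl at [8, 35, 40] -> counters=[0,0,0,1,0,0,0,0,3,0,0,0,0,0,0,0,0,2,2,5,0,1,3,0,0,2,1,0,0,4,0,0,0,0,0,6,0,0,0,1,2,0,3]
Step 15: delete ctr at [19, 22, 29] -> counters=[0,0,0,1,0,0,0,0,3,0,0,0,0,0,0,0,0,2,2,4,0,1,2,0,0,2,1,0,0,3,0,0,0,0,0,6,0,0,0,1,2,0,3]
Step 16: delete mxx at [17, 18, 25] -> counters=[0,0,0,1,0,0,0,0,3,0,0,0,0,0,0,0,0,1,1,4,0,1,2,0,0,1,1,0,0,3,0,0,0,0,0,6,0,0,0,1,2,0,3]
Step 17: delete dr at [8, 29, 39] -> counters=[0,0,0,1,0,0,0,0,2,0,0,0,0,0,0,0,0,1,1,4,0,1,2,0,0,1,1,0,0,2,0,0,0,0,0,6,0,0,0,0,2,0,3]
Step 18: insert u at [3, 22, 35] -> counters=[0,0,0,2,0,0,0,0,2,0,0,0,0,0,0,0,0,1,1,4,0,1,3,0,0,1,1,0,0,2,0,0,0,0,0,7,0,0,0,0,2,0,3]
Step 19: insert dr at [8, 29, 39] -> counters=[0,0,0,2,0,0,0,0,3,0,0,0,0,0,0,0,0,1,1,4,0,1,3,0,0,1,1,0,0,3,0,0,0,0,0,7,0,0,0,1,2,0,3]
Step 20: delete vbv at [21, 26, 29] -> counters=[0,0,0,2,0,0,0,0,3,0,0,0,0,0,0,0,0,1,1,4,0,0,3,0,0,1,0,0,0,2,0,0,0,0,0,7,0,0,0,1,2,0,3]
Step 21: insert mxx at [17, 18, 25] -> counters=[0,0,0,2,0,0,0,0,3,0,0,0,0,0,0,0,0,2,2,4,0,0,3,0,0,2,0,0,0,2,0,0,0,0,0,7,0,0,0,1,2,0,3]
Final counters=[0,0,0,2,0,0,0,0,3,0,0,0,0,0,0,0,0,2,2,4,0,0,3,0,0,2,0,0,0,2,0,0,0,0,0,7,0,0,0,1,2,0,3] -> counters[39]=1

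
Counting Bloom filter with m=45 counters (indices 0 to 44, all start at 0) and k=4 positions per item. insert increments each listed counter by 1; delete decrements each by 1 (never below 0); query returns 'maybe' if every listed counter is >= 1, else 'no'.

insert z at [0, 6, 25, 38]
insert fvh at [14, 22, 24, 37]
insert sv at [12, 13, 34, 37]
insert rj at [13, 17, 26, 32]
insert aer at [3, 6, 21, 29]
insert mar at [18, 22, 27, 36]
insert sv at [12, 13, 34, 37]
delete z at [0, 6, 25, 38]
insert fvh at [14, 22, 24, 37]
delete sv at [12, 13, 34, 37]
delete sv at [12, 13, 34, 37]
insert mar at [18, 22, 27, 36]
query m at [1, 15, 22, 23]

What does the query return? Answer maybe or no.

Answer: no

Derivation:
Step 1: insert z at [0, 6, 25, 38] -> counters=[1,0,0,0,0,0,1,0,0,0,0,0,0,0,0,0,0,0,0,0,0,0,0,0,0,1,0,0,0,0,0,0,0,0,0,0,0,0,1,0,0,0,0,0,0]
Step 2: insert fvh at [14, 22, 24, 37] -> counters=[1,0,0,0,0,0,1,0,0,0,0,0,0,0,1,0,0,0,0,0,0,0,1,0,1,1,0,0,0,0,0,0,0,0,0,0,0,1,1,0,0,0,0,0,0]
Step 3: insert sv at [12, 13, 34, 37] -> counters=[1,0,0,0,0,0,1,0,0,0,0,0,1,1,1,0,0,0,0,0,0,0,1,0,1,1,0,0,0,0,0,0,0,0,1,0,0,2,1,0,0,0,0,0,0]
Step 4: insert rj at [13, 17, 26, 32] -> counters=[1,0,0,0,0,0,1,0,0,0,0,0,1,2,1,0,0,1,0,0,0,0,1,0,1,1,1,0,0,0,0,0,1,0,1,0,0,2,1,0,0,0,0,0,0]
Step 5: insert aer at [3, 6, 21, 29] -> counters=[1,0,0,1,0,0,2,0,0,0,0,0,1,2,1,0,0,1,0,0,0,1,1,0,1,1,1,0,0,1,0,0,1,0,1,0,0,2,1,0,0,0,0,0,0]
Step 6: insert mar at [18, 22, 27, 36] -> counters=[1,0,0,1,0,0,2,0,0,0,0,0,1,2,1,0,0,1,1,0,0,1,2,0,1,1,1,1,0,1,0,0,1,0,1,0,1,2,1,0,0,0,0,0,0]
Step 7: insert sv at [12, 13, 34, 37] -> counters=[1,0,0,1,0,0,2,0,0,0,0,0,2,3,1,0,0,1,1,0,0,1,2,0,1,1,1,1,0,1,0,0,1,0,2,0,1,3,1,0,0,0,0,0,0]
Step 8: delete z at [0, 6, 25, 38] -> counters=[0,0,0,1,0,0,1,0,0,0,0,0,2,3,1,0,0,1,1,0,0,1,2,0,1,0,1,1,0,1,0,0,1,0,2,0,1,3,0,0,0,0,0,0,0]
Step 9: insert fvh at [14, 22, 24, 37] -> counters=[0,0,0,1,0,0,1,0,0,0,0,0,2,3,2,0,0,1,1,0,0,1,3,0,2,0,1,1,0,1,0,0,1,0,2,0,1,4,0,0,0,0,0,0,0]
Step 10: delete sv at [12, 13, 34, 37] -> counters=[0,0,0,1,0,0,1,0,0,0,0,0,1,2,2,0,0,1,1,0,0,1,3,0,2,0,1,1,0,1,0,0,1,0,1,0,1,3,0,0,0,0,0,0,0]
Step 11: delete sv at [12, 13, 34, 37] -> counters=[0,0,0,1,0,0,1,0,0,0,0,0,0,1,2,0,0,1,1,0,0,1,3,0,2,0,1,1,0,1,0,0,1,0,0,0,1,2,0,0,0,0,0,0,0]
Step 12: insert mar at [18, 22, 27, 36] -> counters=[0,0,0,1,0,0,1,0,0,0,0,0,0,1,2,0,0,1,2,0,0,1,4,0,2,0,1,2,0,1,0,0,1,0,0,0,2,2,0,0,0,0,0,0,0]
Query m: check counters[1]=0 counters[15]=0 counters[22]=4 counters[23]=0 -> no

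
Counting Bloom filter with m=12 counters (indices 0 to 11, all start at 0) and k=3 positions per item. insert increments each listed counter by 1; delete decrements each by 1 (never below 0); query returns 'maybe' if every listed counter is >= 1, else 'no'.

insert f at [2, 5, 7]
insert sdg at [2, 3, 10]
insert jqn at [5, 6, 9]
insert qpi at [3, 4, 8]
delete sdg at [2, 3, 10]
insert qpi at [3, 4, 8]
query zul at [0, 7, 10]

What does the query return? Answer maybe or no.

Step 1: insert f at [2, 5, 7] -> counters=[0,0,1,0,0,1,0,1,0,0,0,0]
Step 2: insert sdg at [2, 3, 10] -> counters=[0,0,2,1,0,1,0,1,0,0,1,0]
Step 3: insert jqn at [5, 6, 9] -> counters=[0,0,2,1,0,2,1,1,0,1,1,0]
Step 4: insert qpi at [3, 4, 8] -> counters=[0,0,2,2,1,2,1,1,1,1,1,0]
Step 5: delete sdg at [2, 3, 10] -> counters=[0,0,1,1,1,2,1,1,1,1,0,0]
Step 6: insert qpi at [3, 4, 8] -> counters=[0,0,1,2,2,2,1,1,2,1,0,0]
Query zul: check counters[0]=0 counters[7]=1 counters[10]=0 -> no

Answer: no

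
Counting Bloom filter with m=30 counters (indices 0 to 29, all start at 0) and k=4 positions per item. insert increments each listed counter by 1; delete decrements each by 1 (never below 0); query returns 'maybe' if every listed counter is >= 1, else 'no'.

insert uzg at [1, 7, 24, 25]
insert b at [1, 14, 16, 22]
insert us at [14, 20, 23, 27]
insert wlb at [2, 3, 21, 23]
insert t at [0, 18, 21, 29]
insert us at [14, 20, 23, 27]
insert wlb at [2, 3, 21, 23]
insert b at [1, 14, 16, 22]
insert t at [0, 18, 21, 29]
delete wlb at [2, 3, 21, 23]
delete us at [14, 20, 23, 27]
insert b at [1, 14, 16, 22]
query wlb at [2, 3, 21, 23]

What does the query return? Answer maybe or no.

Answer: maybe

Derivation:
Step 1: insert uzg at [1, 7, 24, 25] -> counters=[0,1,0,0,0,0,0,1,0,0,0,0,0,0,0,0,0,0,0,0,0,0,0,0,1,1,0,0,0,0]
Step 2: insert b at [1, 14, 16, 22] -> counters=[0,2,0,0,0,0,0,1,0,0,0,0,0,0,1,0,1,0,0,0,0,0,1,0,1,1,0,0,0,0]
Step 3: insert us at [14, 20, 23, 27] -> counters=[0,2,0,0,0,0,0,1,0,0,0,0,0,0,2,0,1,0,0,0,1,0,1,1,1,1,0,1,0,0]
Step 4: insert wlb at [2, 3, 21, 23] -> counters=[0,2,1,1,0,0,0,1,0,0,0,0,0,0,2,0,1,0,0,0,1,1,1,2,1,1,0,1,0,0]
Step 5: insert t at [0, 18, 21, 29] -> counters=[1,2,1,1,0,0,0,1,0,0,0,0,0,0,2,0,1,0,1,0,1,2,1,2,1,1,0,1,0,1]
Step 6: insert us at [14, 20, 23, 27] -> counters=[1,2,1,1,0,0,0,1,0,0,0,0,0,0,3,0,1,0,1,0,2,2,1,3,1,1,0,2,0,1]
Step 7: insert wlb at [2, 3, 21, 23] -> counters=[1,2,2,2,0,0,0,1,0,0,0,0,0,0,3,0,1,0,1,0,2,3,1,4,1,1,0,2,0,1]
Step 8: insert b at [1, 14, 16, 22] -> counters=[1,3,2,2,0,0,0,1,0,0,0,0,0,0,4,0,2,0,1,0,2,3,2,4,1,1,0,2,0,1]
Step 9: insert t at [0, 18, 21, 29] -> counters=[2,3,2,2,0,0,0,1,0,0,0,0,0,0,4,0,2,0,2,0,2,4,2,4,1,1,0,2,0,2]
Step 10: delete wlb at [2, 3, 21, 23] -> counters=[2,3,1,1,0,0,0,1,0,0,0,0,0,0,4,0,2,0,2,0,2,3,2,3,1,1,0,2,0,2]
Step 11: delete us at [14, 20, 23, 27] -> counters=[2,3,1,1,0,0,0,1,0,0,0,0,0,0,3,0,2,0,2,0,1,3,2,2,1,1,0,1,0,2]
Step 12: insert b at [1, 14, 16, 22] -> counters=[2,4,1,1,0,0,0,1,0,0,0,0,0,0,4,0,3,0,2,0,1,3,3,2,1,1,0,1,0,2]
Query wlb: check counters[2]=1 counters[3]=1 counters[21]=3 counters[23]=2 -> maybe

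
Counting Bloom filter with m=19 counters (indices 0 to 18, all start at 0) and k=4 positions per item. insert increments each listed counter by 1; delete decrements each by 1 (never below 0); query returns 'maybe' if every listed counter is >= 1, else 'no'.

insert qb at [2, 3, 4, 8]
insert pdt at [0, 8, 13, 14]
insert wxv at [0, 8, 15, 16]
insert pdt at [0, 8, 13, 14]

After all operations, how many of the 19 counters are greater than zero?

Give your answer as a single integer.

Answer: 9

Derivation:
Step 1: insert qb at [2, 3, 4, 8] -> counters=[0,0,1,1,1,0,0,0,1,0,0,0,0,0,0,0,0,0,0]
Step 2: insert pdt at [0, 8, 13, 14] -> counters=[1,0,1,1,1,0,0,0,2,0,0,0,0,1,1,0,0,0,0]
Step 3: insert wxv at [0, 8, 15, 16] -> counters=[2,0,1,1,1,0,0,0,3,0,0,0,0,1,1,1,1,0,0]
Step 4: insert pdt at [0, 8, 13, 14] -> counters=[3,0,1,1,1,0,0,0,4,0,0,0,0,2,2,1,1,0,0]
Final counters=[3,0,1,1,1,0,0,0,4,0,0,0,0,2,2,1,1,0,0] -> 9 nonzero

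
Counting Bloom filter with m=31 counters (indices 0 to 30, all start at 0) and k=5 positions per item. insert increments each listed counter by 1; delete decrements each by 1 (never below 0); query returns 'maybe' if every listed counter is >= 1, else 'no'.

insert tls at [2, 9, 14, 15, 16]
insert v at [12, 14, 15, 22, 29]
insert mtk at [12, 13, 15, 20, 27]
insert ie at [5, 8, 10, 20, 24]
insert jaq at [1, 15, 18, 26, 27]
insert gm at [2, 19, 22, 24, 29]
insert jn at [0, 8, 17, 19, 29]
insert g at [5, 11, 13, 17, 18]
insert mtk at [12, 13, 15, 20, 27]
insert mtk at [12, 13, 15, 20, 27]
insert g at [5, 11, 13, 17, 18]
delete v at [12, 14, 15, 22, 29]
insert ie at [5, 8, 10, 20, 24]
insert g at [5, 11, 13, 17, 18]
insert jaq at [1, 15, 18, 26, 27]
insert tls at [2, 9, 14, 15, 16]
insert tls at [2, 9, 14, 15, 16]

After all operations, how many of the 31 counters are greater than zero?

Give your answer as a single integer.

Answer: 22

Derivation:
Step 1: insert tls at [2, 9, 14, 15, 16] -> counters=[0,0,1,0,0,0,0,0,0,1,0,0,0,0,1,1,1,0,0,0,0,0,0,0,0,0,0,0,0,0,0]
Step 2: insert v at [12, 14, 15, 22, 29] -> counters=[0,0,1,0,0,0,0,0,0,1,0,0,1,0,2,2,1,0,0,0,0,0,1,0,0,0,0,0,0,1,0]
Step 3: insert mtk at [12, 13, 15, 20, 27] -> counters=[0,0,1,0,0,0,0,0,0,1,0,0,2,1,2,3,1,0,0,0,1,0,1,0,0,0,0,1,0,1,0]
Step 4: insert ie at [5, 8, 10, 20, 24] -> counters=[0,0,1,0,0,1,0,0,1,1,1,0,2,1,2,3,1,0,0,0,2,0,1,0,1,0,0,1,0,1,0]
Step 5: insert jaq at [1, 15, 18, 26, 27] -> counters=[0,1,1,0,0,1,0,0,1,1,1,0,2,1,2,4,1,0,1,0,2,0,1,0,1,0,1,2,0,1,0]
Step 6: insert gm at [2, 19, 22, 24, 29] -> counters=[0,1,2,0,0,1,0,0,1,1,1,0,2,1,2,4,1,0,1,1,2,0,2,0,2,0,1,2,0,2,0]
Step 7: insert jn at [0, 8, 17, 19, 29] -> counters=[1,1,2,0,0,1,0,0,2,1,1,0,2,1,2,4,1,1,1,2,2,0,2,0,2,0,1,2,0,3,0]
Step 8: insert g at [5, 11, 13, 17, 18] -> counters=[1,1,2,0,0,2,0,0,2,1,1,1,2,2,2,4,1,2,2,2,2,0,2,0,2,0,1,2,0,3,0]
Step 9: insert mtk at [12, 13, 15, 20, 27] -> counters=[1,1,2,0,0,2,0,0,2,1,1,1,3,3,2,5,1,2,2,2,3,0,2,0,2,0,1,3,0,3,0]
Step 10: insert mtk at [12, 13, 15, 20, 27] -> counters=[1,1,2,0,0,2,0,0,2,1,1,1,4,4,2,6,1,2,2,2,4,0,2,0,2,0,1,4,0,3,0]
Step 11: insert g at [5, 11, 13, 17, 18] -> counters=[1,1,2,0,0,3,0,0,2,1,1,2,4,5,2,6,1,3,3,2,4,0,2,0,2,0,1,4,0,3,0]
Step 12: delete v at [12, 14, 15, 22, 29] -> counters=[1,1,2,0,0,3,0,0,2,1,1,2,3,5,1,5,1,3,3,2,4,0,1,0,2,0,1,4,0,2,0]
Step 13: insert ie at [5, 8, 10, 20, 24] -> counters=[1,1,2,0,0,4,0,0,3,1,2,2,3,5,1,5,1,3,3,2,5,0,1,0,3,0,1,4,0,2,0]
Step 14: insert g at [5, 11, 13, 17, 18] -> counters=[1,1,2,0,0,5,0,0,3,1,2,3,3,6,1,5,1,4,4,2,5,0,1,0,3,0,1,4,0,2,0]
Step 15: insert jaq at [1, 15, 18, 26, 27] -> counters=[1,2,2,0,0,5,0,0,3,1,2,3,3,6,1,6,1,4,5,2,5,0,1,0,3,0,2,5,0,2,0]
Step 16: insert tls at [2, 9, 14, 15, 16] -> counters=[1,2,3,0,0,5,0,0,3,2,2,3,3,6,2,7,2,4,5,2,5,0,1,0,3,0,2,5,0,2,0]
Step 17: insert tls at [2, 9, 14, 15, 16] -> counters=[1,2,4,0,0,5,0,0,3,3,2,3,3,6,3,8,3,4,5,2,5,0,1,0,3,0,2,5,0,2,0]
Final counters=[1,2,4,0,0,5,0,0,3,3,2,3,3,6,3,8,3,4,5,2,5,0,1,0,3,0,2,5,0,2,0] -> 22 nonzero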